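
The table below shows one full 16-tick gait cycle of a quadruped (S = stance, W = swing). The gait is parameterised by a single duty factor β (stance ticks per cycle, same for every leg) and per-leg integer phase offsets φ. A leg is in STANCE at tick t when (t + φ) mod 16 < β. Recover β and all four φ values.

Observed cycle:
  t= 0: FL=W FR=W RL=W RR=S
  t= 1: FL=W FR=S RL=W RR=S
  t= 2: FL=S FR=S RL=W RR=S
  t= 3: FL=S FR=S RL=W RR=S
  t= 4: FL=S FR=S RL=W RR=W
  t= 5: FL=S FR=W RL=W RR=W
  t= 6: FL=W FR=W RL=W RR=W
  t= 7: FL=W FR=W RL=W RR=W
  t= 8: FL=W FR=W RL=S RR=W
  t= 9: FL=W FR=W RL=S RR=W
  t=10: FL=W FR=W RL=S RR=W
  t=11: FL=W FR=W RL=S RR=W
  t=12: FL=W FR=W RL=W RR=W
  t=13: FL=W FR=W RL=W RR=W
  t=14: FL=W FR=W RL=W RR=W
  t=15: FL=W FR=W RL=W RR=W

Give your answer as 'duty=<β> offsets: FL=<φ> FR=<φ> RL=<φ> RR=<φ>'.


duty=4 offsets: FL=14 FR=15 RL=8 RR=0

duty β = stance ticks per leg = 4
FL: stance ticks = 4; W→S at t=2 → φ=14
FR: stance ticks = 4; W→S at t=1 → φ=15
RL: stance ticks = 4; W→S at t=8 → φ=8
RR: stance ticks = 4; W→S at t=0 → φ=0


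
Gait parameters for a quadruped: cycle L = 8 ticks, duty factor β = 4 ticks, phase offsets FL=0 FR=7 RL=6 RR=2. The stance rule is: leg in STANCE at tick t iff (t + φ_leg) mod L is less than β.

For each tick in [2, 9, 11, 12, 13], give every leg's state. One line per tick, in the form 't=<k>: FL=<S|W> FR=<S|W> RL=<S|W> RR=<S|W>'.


t=2: FL=S FR=S RL=S RR=W
t=9: FL=S FR=S RL=W RR=S
t=11: FL=S FR=S RL=S RR=W
t=12: FL=W FR=S RL=S RR=W
t=13: FL=W FR=W RL=S RR=W

t=2: phase=(2,1,0,4) vs β=4 → FL=S FR=S RL=S RR=W
t=9: phase=(1,0,7,3) vs β=4 → FL=S FR=S RL=W RR=S
t=11: phase=(3,2,1,5) vs β=4 → FL=S FR=S RL=S RR=W
t=12: phase=(4,3,2,6) vs β=4 → FL=W FR=S RL=S RR=W
t=13: phase=(5,4,3,7) vs β=4 → FL=W FR=W RL=S RR=W


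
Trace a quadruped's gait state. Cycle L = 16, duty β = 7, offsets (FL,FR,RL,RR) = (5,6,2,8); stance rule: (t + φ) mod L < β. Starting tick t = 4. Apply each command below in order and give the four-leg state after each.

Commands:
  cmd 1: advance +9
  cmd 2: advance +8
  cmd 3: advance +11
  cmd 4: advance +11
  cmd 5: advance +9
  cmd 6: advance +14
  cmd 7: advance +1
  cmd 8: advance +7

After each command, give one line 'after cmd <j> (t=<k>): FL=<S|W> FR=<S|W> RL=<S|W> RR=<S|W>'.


start t=4: FL=W FR=W RL=S RR=W
cmd 1: advance +9 → t=13, phase=(2,3,15,5) → FL=S FR=S RL=W RR=S
cmd 2: advance +8 → t=21, phase=(10,11,7,13) → FL=W FR=W RL=W RR=W
cmd 3: advance +11 → t=32, phase=(5,6,2,8) → FL=S FR=S RL=S RR=W
cmd 4: advance +11 → t=43, phase=(0,1,13,3) → FL=S FR=S RL=W RR=S
cmd 5: advance +9 → t=52, phase=(9,10,6,12) → FL=W FR=W RL=S RR=W
cmd 6: advance +14 → t=66, phase=(7,8,4,10) → FL=W FR=W RL=S RR=W
cmd 7: advance +1 → t=67, phase=(8,9,5,11) → FL=W FR=W RL=S RR=W
cmd 8: advance +7 → t=74, phase=(15,0,12,2) → FL=W FR=S RL=W RR=S

after cmd 1 (t=13): FL=S FR=S RL=W RR=S
after cmd 2 (t=21): FL=W FR=W RL=W RR=W
after cmd 3 (t=32): FL=S FR=S RL=S RR=W
after cmd 4 (t=43): FL=S FR=S RL=W RR=S
after cmd 5 (t=52): FL=W FR=W RL=S RR=W
after cmd 6 (t=66): FL=W FR=W RL=S RR=W
after cmd 7 (t=67): FL=W FR=W RL=S RR=W
after cmd 8 (t=74): FL=W FR=S RL=W RR=S


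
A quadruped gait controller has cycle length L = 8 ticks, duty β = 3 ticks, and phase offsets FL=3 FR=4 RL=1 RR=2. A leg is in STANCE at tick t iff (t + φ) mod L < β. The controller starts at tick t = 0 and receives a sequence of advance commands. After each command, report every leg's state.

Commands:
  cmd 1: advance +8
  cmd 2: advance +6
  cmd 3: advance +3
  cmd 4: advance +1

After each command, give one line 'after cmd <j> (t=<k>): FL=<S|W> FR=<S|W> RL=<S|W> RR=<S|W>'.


after cmd 1 (t=8): FL=W FR=W RL=S RR=S
after cmd 2 (t=14): FL=S FR=S RL=W RR=S
after cmd 3 (t=17): FL=W FR=W RL=S RR=W
after cmd 4 (t=18): FL=W FR=W RL=W RR=W

start t=0: FL=W FR=W RL=S RR=S
cmd 1: advance +8 → t=8, phase=(3,4,1,2) → FL=W FR=W RL=S RR=S
cmd 2: advance +6 → t=14, phase=(1,2,7,0) → FL=S FR=S RL=W RR=S
cmd 3: advance +3 → t=17, phase=(4,5,2,3) → FL=W FR=W RL=S RR=W
cmd 4: advance +1 → t=18, phase=(5,6,3,4) → FL=W FR=W RL=W RR=W


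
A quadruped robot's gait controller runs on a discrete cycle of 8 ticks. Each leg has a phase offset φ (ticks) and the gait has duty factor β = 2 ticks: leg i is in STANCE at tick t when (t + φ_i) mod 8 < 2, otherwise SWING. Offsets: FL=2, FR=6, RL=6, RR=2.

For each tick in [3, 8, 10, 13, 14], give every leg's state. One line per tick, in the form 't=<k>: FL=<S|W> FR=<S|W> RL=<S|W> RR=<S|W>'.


t=3: phase=(5,1,1,5) vs β=2 → FL=W FR=S RL=S RR=W
t=8: phase=(2,6,6,2) vs β=2 → FL=W FR=W RL=W RR=W
t=10: phase=(4,0,0,4) vs β=2 → FL=W FR=S RL=S RR=W
t=13: phase=(7,3,3,7) vs β=2 → FL=W FR=W RL=W RR=W
t=14: phase=(0,4,4,0) vs β=2 → FL=S FR=W RL=W RR=S

t=3: FL=W FR=S RL=S RR=W
t=8: FL=W FR=W RL=W RR=W
t=10: FL=W FR=S RL=S RR=W
t=13: FL=W FR=W RL=W RR=W
t=14: FL=S FR=W RL=W RR=S


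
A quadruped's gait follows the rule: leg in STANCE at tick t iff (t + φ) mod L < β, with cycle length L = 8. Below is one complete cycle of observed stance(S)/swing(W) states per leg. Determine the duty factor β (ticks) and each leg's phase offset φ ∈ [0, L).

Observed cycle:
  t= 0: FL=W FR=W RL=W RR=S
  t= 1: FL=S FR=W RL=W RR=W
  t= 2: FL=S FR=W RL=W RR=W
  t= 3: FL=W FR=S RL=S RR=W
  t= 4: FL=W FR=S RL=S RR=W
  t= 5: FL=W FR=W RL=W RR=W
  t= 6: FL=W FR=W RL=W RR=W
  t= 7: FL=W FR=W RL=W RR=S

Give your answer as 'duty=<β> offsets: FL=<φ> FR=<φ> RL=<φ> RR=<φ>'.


duty=2 offsets: FL=7 FR=5 RL=5 RR=1

duty β = stance ticks per leg = 2
FL: stance ticks = 2; W→S at t=1 → φ=7
FR: stance ticks = 2; W→S at t=3 → φ=5
RL: stance ticks = 2; W→S at t=3 → φ=5
RR: stance ticks = 2; W→S at t=7 → φ=1


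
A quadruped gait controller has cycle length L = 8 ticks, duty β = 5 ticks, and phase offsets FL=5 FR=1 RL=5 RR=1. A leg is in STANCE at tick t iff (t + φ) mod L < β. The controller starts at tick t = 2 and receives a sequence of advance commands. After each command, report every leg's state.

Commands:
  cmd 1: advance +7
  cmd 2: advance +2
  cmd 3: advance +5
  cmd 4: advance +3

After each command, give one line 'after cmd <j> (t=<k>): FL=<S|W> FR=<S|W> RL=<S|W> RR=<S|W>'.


after cmd 1 (t=9): FL=W FR=S RL=W RR=S
after cmd 2 (t=11): FL=S FR=S RL=S RR=S
after cmd 3 (t=16): FL=W FR=S RL=W RR=S
after cmd 4 (t=19): FL=S FR=S RL=S RR=S

start t=2: FL=W FR=S RL=W RR=S
cmd 1: advance +7 → t=9, phase=(6,2,6,2) → FL=W FR=S RL=W RR=S
cmd 2: advance +2 → t=11, phase=(0,4,0,4) → FL=S FR=S RL=S RR=S
cmd 3: advance +5 → t=16, phase=(5,1,5,1) → FL=W FR=S RL=W RR=S
cmd 4: advance +3 → t=19, phase=(0,4,0,4) → FL=S FR=S RL=S RR=S


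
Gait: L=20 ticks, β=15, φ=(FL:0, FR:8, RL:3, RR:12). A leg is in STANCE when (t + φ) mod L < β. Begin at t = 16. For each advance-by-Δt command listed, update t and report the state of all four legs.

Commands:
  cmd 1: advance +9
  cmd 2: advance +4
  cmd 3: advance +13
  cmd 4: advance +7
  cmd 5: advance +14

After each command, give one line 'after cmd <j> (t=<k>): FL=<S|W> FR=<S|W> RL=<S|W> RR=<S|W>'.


start t=16: FL=W FR=S RL=W RR=S
cmd 1: advance +9 → t=25, phase=(5,13,8,17) → FL=S FR=S RL=S RR=W
cmd 2: advance +4 → t=29, phase=(9,17,12,1) → FL=S FR=W RL=S RR=S
cmd 3: advance +13 → t=42, phase=(2,10,5,14) → FL=S FR=S RL=S RR=S
cmd 4: advance +7 → t=49, phase=(9,17,12,1) → FL=S FR=W RL=S RR=S
cmd 5: advance +14 → t=63, phase=(3,11,6,15) → FL=S FR=S RL=S RR=W

after cmd 1 (t=25): FL=S FR=S RL=S RR=W
after cmd 2 (t=29): FL=S FR=W RL=S RR=S
after cmd 3 (t=42): FL=S FR=S RL=S RR=S
after cmd 4 (t=49): FL=S FR=W RL=S RR=S
after cmd 5 (t=63): FL=S FR=S RL=S RR=W


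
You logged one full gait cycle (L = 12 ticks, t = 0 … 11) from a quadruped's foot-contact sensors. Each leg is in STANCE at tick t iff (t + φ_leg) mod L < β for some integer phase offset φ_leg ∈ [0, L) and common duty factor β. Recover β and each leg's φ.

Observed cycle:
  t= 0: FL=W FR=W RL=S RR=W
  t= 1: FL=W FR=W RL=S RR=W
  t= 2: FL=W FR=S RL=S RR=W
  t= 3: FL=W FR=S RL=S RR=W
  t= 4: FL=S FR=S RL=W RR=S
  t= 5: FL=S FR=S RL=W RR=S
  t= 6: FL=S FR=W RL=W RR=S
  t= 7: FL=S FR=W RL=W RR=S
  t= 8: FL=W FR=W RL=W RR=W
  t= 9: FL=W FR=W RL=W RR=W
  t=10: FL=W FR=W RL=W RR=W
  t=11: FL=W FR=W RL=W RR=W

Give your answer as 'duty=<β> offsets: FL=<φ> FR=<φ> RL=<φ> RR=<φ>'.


duty β = stance ticks per leg = 4
FL: stance ticks = 4; W→S at t=4 → φ=8
FR: stance ticks = 4; W→S at t=2 → φ=10
RL: stance ticks = 4; W→S at t=0 → φ=0
RR: stance ticks = 4; W→S at t=4 → φ=8

duty=4 offsets: FL=8 FR=10 RL=0 RR=8


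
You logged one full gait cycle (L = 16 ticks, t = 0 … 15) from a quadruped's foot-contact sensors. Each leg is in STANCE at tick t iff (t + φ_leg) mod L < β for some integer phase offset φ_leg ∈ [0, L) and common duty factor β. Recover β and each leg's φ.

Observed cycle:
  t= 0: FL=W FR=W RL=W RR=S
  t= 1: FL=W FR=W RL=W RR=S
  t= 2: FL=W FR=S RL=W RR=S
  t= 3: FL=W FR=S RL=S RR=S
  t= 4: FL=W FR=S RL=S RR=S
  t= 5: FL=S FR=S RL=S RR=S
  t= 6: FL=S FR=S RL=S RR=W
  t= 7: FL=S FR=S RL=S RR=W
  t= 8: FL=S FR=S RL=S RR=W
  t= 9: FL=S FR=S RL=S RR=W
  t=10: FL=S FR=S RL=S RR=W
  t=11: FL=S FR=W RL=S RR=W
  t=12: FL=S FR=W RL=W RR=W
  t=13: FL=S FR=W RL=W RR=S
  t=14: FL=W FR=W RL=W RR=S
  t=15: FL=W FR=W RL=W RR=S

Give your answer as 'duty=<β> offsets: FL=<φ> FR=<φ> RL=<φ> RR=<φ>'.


duty=9 offsets: FL=11 FR=14 RL=13 RR=3

duty β = stance ticks per leg = 9
FL: stance ticks = 9; W→S at t=5 → φ=11
FR: stance ticks = 9; W→S at t=2 → φ=14
RL: stance ticks = 9; W→S at t=3 → φ=13
RR: stance ticks = 9; W→S at t=13 → φ=3


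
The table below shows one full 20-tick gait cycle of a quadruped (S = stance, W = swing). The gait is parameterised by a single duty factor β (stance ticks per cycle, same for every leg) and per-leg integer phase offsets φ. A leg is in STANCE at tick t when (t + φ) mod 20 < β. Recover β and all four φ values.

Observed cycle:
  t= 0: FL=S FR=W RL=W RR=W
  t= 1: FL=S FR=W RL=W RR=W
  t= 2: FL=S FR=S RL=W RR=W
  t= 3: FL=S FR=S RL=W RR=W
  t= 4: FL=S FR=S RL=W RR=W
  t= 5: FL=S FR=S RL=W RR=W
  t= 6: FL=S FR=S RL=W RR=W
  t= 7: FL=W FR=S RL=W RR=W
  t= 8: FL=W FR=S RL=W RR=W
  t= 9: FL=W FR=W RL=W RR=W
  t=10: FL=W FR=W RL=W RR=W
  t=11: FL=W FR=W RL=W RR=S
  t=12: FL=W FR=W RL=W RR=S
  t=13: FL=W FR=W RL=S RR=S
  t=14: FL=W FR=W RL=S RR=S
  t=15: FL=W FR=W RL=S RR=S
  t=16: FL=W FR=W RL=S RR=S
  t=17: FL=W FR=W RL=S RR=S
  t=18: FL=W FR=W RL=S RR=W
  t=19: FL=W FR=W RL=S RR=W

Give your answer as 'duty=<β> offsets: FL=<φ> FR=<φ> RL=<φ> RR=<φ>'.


duty=7 offsets: FL=0 FR=18 RL=7 RR=9

duty β = stance ticks per leg = 7
FL: stance ticks = 7; W→S at t=0 → φ=0
FR: stance ticks = 7; W→S at t=2 → φ=18
RL: stance ticks = 7; W→S at t=13 → φ=7
RR: stance ticks = 7; W→S at t=11 → φ=9


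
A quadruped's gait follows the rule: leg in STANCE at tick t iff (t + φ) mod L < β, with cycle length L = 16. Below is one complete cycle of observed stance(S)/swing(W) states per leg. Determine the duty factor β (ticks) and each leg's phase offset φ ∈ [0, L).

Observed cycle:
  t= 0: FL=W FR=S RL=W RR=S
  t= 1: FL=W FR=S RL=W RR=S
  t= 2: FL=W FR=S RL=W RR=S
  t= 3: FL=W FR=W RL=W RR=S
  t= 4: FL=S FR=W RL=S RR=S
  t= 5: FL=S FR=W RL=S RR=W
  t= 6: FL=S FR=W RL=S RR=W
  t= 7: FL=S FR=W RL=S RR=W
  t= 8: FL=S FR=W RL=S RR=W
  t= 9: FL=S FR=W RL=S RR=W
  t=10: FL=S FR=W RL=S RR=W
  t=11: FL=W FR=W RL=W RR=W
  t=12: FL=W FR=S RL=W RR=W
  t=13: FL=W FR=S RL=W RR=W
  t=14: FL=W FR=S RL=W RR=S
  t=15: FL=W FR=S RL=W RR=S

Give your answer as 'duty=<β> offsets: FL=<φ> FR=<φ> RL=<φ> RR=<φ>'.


duty β = stance ticks per leg = 7
FL: stance ticks = 7; W→S at t=4 → φ=12
FR: stance ticks = 7; W→S at t=12 → φ=4
RL: stance ticks = 7; W→S at t=4 → φ=12
RR: stance ticks = 7; W→S at t=14 → φ=2

duty=7 offsets: FL=12 FR=4 RL=12 RR=2


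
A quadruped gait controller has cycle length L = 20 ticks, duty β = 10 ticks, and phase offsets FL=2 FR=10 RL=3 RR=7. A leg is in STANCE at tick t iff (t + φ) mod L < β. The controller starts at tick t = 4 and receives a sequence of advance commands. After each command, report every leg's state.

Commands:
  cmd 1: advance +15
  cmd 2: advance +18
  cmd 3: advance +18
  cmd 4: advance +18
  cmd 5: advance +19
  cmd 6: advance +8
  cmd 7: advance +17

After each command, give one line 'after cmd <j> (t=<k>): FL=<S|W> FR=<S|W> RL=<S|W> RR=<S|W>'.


after cmd 1 (t=19): FL=S FR=S RL=S RR=S
after cmd 2 (t=37): FL=W FR=S RL=S RR=S
after cmd 3 (t=55): FL=W FR=S RL=W RR=S
after cmd 4 (t=73): FL=W FR=S RL=W RR=S
after cmd 5 (t=92): FL=W FR=S RL=W RR=W
after cmd 6 (t=100): FL=S FR=W RL=S RR=S
after cmd 7 (t=117): FL=W FR=S RL=S RR=S

start t=4: FL=S FR=W RL=S RR=W
cmd 1: advance +15 → t=19, phase=(1,9,2,6) → FL=S FR=S RL=S RR=S
cmd 2: advance +18 → t=37, phase=(19,7,0,4) → FL=W FR=S RL=S RR=S
cmd 3: advance +18 → t=55, phase=(17,5,18,2) → FL=W FR=S RL=W RR=S
cmd 4: advance +18 → t=73, phase=(15,3,16,0) → FL=W FR=S RL=W RR=S
cmd 5: advance +19 → t=92, phase=(14,2,15,19) → FL=W FR=S RL=W RR=W
cmd 6: advance +8 → t=100, phase=(2,10,3,7) → FL=S FR=W RL=S RR=S
cmd 7: advance +17 → t=117, phase=(19,7,0,4) → FL=W FR=S RL=S RR=S


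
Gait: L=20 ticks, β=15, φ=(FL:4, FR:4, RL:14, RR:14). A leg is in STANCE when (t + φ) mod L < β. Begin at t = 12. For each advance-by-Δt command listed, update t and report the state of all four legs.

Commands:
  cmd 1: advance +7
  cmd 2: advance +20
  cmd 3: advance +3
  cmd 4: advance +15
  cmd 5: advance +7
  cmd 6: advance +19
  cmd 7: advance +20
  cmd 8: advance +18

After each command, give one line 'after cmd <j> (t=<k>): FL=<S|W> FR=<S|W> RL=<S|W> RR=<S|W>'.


after cmd 1 (t=19): FL=S FR=S RL=S RR=S
after cmd 2 (t=39): FL=S FR=S RL=S RR=S
after cmd 3 (t=42): FL=S FR=S RL=W RR=W
after cmd 4 (t=57): FL=S FR=S RL=S RR=S
after cmd 5 (t=64): FL=S FR=S RL=W RR=W
after cmd 6 (t=83): FL=S FR=S RL=W RR=W
after cmd 7 (t=103): FL=S FR=S RL=W RR=W
after cmd 8 (t=121): FL=S FR=S RL=W RR=W

start t=12: FL=W FR=W RL=S RR=S
cmd 1: advance +7 → t=19, phase=(3,3,13,13) → FL=S FR=S RL=S RR=S
cmd 2: advance +20 → t=39, phase=(3,3,13,13) → FL=S FR=S RL=S RR=S
cmd 3: advance +3 → t=42, phase=(6,6,16,16) → FL=S FR=S RL=W RR=W
cmd 4: advance +15 → t=57, phase=(1,1,11,11) → FL=S FR=S RL=S RR=S
cmd 5: advance +7 → t=64, phase=(8,8,18,18) → FL=S FR=S RL=W RR=W
cmd 6: advance +19 → t=83, phase=(7,7,17,17) → FL=S FR=S RL=W RR=W
cmd 7: advance +20 → t=103, phase=(7,7,17,17) → FL=S FR=S RL=W RR=W
cmd 8: advance +18 → t=121, phase=(5,5,15,15) → FL=S FR=S RL=W RR=W


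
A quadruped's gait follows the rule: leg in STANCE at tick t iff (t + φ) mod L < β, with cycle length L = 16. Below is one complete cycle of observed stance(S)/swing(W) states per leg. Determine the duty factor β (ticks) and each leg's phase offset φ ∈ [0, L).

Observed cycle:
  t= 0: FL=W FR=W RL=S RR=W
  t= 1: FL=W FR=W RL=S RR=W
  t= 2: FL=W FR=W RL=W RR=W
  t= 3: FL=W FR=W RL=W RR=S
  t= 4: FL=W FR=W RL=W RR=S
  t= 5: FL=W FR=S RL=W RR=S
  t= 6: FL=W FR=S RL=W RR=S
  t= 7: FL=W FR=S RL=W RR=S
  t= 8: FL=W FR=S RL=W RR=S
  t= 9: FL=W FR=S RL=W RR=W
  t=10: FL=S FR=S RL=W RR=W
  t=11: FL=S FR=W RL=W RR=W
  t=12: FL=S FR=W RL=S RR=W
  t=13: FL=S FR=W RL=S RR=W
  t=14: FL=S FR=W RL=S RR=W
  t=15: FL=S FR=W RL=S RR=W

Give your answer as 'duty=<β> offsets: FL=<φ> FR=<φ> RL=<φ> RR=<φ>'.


duty=6 offsets: FL=6 FR=11 RL=4 RR=13

duty β = stance ticks per leg = 6
FL: stance ticks = 6; W→S at t=10 → φ=6
FR: stance ticks = 6; W→S at t=5 → φ=11
RL: stance ticks = 6; W→S at t=12 → φ=4
RR: stance ticks = 6; W→S at t=3 → φ=13


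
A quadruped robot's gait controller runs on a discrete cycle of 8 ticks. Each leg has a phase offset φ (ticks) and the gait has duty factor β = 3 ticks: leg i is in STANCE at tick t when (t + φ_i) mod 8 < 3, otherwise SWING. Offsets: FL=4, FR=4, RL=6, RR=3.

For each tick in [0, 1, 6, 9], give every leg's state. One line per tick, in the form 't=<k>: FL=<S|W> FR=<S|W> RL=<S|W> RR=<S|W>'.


t=0: FL=W FR=W RL=W RR=W
t=1: FL=W FR=W RL=W RR=W
t=6: FL=S FR=S RL=W RR=S
t=9: FL=W FR=W RL=W RR=W

t=0: phase=(4,4,6,3) vs β=3 → FL=W FR=W RL=W RR=W
t=1: phase=(5,5,7,4) vs β=3 → FL=W FR=W RL=W RR=W
t=6: phase=(2,2,4,1) vs β=3 → FL=S FR=S RL=W RR=S
t=9: phase=(5,5,7,4) vs β=3 → FL=W FR=W RL=W RR=W


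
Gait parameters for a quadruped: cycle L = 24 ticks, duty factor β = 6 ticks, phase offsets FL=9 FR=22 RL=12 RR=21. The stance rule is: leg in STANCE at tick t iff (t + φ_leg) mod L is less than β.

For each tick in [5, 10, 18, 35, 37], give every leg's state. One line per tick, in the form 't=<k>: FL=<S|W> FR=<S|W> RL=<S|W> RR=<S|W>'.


t=5: phase=(14,3,17,2) vs β=6 → FL=W FR=S RL=W RR=S
t=10: phase=(19,8,22,7) vs β=6 → FL=W FR=W RL=W RR=W
t=18: phase=(3,16,6,15) vs β=6 → FL=S FR=W RL=W RR=W
t=35: phase=(20,9,23,8) vs β=6 → FL=W FR=W RL=W RR=W
t=37: phase=(22,11,1,10) vs β=6 → FL=W FR=W RL=S RR=W

t=5: FL=W FR=S RL=W RR=S
t=10: FL=W FR=W RL=W RR=W
t=18: FL=S FR=W RL=W RR=W
t=35: FL=W FR=W RL=W RR=W
t=37: FL=W FR=W RL=S RR=W


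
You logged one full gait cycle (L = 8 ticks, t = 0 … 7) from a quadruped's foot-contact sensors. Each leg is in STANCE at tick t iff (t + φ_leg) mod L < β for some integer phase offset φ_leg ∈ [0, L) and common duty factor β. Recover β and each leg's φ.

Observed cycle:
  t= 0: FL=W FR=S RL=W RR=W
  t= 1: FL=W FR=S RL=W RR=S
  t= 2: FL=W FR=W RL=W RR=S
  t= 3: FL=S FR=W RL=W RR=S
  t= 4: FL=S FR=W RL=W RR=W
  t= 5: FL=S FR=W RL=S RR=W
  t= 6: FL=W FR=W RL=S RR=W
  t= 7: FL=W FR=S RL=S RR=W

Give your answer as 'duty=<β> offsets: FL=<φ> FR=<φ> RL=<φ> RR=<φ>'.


duty β = stance ticks per leg = 3
FL: stance ticks = 3; W→S at t=3 → φ=5
FR: stance ticks = 3; W→S at t=7 → φ=1
RL: stance ticks = 3; W→S at t=5 → φ=3
RR: stance ticks = 3; W→S at t=1 → φ=7

duty=3 offsets: FL=5 FR=1 RL=3 RR=7


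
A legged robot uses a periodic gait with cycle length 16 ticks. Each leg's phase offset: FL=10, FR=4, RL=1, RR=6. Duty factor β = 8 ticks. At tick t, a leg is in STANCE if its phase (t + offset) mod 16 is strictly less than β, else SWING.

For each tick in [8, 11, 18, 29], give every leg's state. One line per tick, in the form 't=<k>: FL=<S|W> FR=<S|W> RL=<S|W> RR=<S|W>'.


t=8: phase=(2,12,9,14) vs β=8 → FL=S FR=W RL=W RR=W
t=11: phase=(5,15,12,1) vs β=8 → FL=S FR=W RL=W RR=S
t=18: phase=(12,6,3,8) vs β=8 → FL=W FR=S RL=S RR=W
t=29: phase=(7,1,14,3) vs β=8 → FL=S FR=S RL=W RR=S

t=8: FL=S FR=W RL=W RR=W
t=11: FL=S FR=W RL=W RR=S
t=18: FL=W FR=S RL=S RR=W
t=29: FL=S FR=S RL=W RR=S


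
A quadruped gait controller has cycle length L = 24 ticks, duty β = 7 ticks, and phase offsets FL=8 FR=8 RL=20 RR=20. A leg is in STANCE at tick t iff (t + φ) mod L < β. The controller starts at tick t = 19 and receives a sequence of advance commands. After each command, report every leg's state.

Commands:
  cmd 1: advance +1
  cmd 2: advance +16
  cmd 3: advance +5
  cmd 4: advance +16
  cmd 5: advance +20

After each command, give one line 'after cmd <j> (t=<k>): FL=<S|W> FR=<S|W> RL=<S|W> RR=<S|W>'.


after cmd 1 (t=20): FL=S FR=S RL=W RR=W
after cmd 2 (t=36): FL=W FR=W RL=W RR=W
after cmd 3 (t=41): FL=S FR=S RL=W RR=W
after cmd 4 (t=57): FL=W FR=W RL=S RR=S
after cmd 5 (t=77): FL=W FR=W RL=S RR=S

start t=19: FL=S FR=S RL=W RR=W
cmd 1: advance +1 → t=20, phase=(4,4,16,16) → FL=S FR=S RL=W RR=W
cmd 2: advance +16 → t=36, phase=(20,20,8,8) → FL=W FR=W RL=W RR=W
cmd 3: advance +5 → t=41, phase=(1,1,13,13) → FL=S FR=S RL=W RR=W
cmd 4: advance +16 → t=57, phase=(17,17,5,5) → FL=W FR=W RL=S RR=S
cmd 5: advance +20 → t=77, phase=(13,13,1,1) → FL=W FR=W RL=S RR=S


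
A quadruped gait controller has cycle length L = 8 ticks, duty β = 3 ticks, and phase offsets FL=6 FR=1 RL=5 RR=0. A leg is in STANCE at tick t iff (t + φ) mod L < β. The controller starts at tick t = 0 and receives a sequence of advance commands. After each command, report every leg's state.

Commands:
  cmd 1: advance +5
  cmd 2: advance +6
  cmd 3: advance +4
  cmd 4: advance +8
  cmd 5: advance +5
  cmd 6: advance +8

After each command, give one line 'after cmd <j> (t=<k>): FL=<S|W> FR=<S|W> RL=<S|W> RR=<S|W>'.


start t=0: FL=W FR=S RL=W RR=S
cmd 1: advance +5 → t=5, phase=(3,6,2,5) → FL=W FR=W RL=S RR=W
cmd 2: advance +6 → t=11, phase=(1,4,0,3) → FL=S FR=W RL=S RR=W
cmd 3: advance +4 → t=15, phase=(5,0,4,7) → FL=W FR=S RL=W RR=W
cmd 4: advance +8 → t=23, phase=(5,0,4,7) → FL=W FR=S RL=W RR=W
cmd 5: advance +5 → t=28, phase=(2,5,1,4) → FL=S FR=W RL=S RR=W
cmd 6: advance +8 → t=36, phase=(2,5,1,4) → FL=S FR=W RL=S RR=W

after cmd 1 (t=5): FL=W FR=W RL=S RR=W
after cmd 2 (t=11): FL=S FR=W RL=S RR=W
after cmd 3 (t=15): FL=W FR=S RL=W RR=W
after cmd 4 (t=23): FL=W FR=S RL=W RR=W
after cmd 5 (t=28): FL=S FR=W RL=S RR=W
after cmd 6 (t=36): FL=S FR=W RL=S RR=W


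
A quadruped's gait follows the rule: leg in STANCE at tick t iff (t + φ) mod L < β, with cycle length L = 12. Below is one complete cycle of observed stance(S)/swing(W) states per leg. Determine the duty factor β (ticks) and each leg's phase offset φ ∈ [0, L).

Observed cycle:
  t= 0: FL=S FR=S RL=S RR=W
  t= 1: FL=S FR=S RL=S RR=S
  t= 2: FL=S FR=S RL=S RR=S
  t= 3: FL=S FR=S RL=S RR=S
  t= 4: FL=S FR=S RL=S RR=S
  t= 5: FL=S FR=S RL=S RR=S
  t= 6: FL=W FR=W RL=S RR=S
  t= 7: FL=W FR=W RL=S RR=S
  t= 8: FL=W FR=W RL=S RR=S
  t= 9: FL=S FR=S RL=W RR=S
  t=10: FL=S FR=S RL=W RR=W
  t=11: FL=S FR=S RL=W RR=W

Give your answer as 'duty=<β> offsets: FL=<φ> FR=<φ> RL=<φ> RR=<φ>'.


duty β = stance ticks per leg = 9
FL: stance ticks = 9; W→S at t=9 → φ=3
FR: stance ticks = 9; W→S at t=9 → φ=3
RL: stance ticks = 9; W→S at t=0 → φ=0
RR: stance ticks = 9; W→S at t=1 → φ=11

duty=9 offsets: FL=3 FR=3 RL=0 RR=11


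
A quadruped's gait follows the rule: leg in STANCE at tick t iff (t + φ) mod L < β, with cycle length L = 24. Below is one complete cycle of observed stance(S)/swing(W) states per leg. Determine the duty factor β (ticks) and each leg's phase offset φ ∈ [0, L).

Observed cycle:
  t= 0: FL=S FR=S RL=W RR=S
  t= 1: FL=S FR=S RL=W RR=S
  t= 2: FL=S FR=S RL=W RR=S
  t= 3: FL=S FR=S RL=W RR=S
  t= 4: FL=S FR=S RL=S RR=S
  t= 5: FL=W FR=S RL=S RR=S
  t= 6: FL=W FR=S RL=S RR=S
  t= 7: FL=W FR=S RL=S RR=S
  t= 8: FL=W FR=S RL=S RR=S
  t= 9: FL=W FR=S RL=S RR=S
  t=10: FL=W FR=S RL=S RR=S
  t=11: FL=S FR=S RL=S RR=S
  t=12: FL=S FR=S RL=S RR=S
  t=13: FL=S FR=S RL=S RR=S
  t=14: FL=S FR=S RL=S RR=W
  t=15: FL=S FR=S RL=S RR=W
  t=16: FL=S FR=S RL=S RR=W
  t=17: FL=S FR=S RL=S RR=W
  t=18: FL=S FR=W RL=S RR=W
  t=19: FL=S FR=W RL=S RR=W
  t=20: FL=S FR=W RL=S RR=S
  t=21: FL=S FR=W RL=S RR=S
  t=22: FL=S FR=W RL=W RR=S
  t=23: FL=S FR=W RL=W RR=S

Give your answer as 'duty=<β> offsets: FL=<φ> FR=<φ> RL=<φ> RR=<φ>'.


duty=18 offsets: FL=13 FR=0 RL=20 RR=4

duty β = stance ticks per leg = 18
FL: stance ticks = 18; W→S at t=11 → φ=13
FR: stance ticks = 18; W→S at t=0 → φ=0
RL: stance ticks = 18; W→S at t=4 → φ=20
RR: stance ticks = 18; W→S at t=20 → φ=4


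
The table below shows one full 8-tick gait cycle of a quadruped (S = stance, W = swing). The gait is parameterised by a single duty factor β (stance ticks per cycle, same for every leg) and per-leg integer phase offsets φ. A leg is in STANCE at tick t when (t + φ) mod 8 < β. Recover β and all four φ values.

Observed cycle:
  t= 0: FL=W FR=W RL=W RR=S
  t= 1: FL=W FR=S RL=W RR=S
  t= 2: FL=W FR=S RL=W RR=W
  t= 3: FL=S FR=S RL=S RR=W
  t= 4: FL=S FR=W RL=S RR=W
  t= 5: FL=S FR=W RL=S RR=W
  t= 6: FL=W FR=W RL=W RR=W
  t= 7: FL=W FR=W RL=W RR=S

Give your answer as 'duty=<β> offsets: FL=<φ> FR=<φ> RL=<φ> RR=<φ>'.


duty β = stance ticks per leg = 3
FL: stance ticks = 3; W→S at t=3 → φ=5
FR: stance ticks = 3; W→S at t=1 → φ=7
RL: stance ticks = 3; W→S at t=3 → φ=5
RR: stance ticks = 3; W→S at t=7 → φ=1

duty=3 offsets: FL=5 FR=7 RL=5 RR=1


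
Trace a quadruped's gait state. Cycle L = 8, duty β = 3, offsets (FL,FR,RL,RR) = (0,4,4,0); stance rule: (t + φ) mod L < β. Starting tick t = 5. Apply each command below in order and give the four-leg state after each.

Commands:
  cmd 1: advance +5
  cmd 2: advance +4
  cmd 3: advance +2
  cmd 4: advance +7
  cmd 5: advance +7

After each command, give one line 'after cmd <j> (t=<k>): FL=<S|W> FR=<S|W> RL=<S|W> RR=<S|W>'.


start t=5: FL=W FR=S RL=S RR=W
cmd 1: advance +5 → t=10, phase=(2,6,6,2) → FL=S FR=W RL=W RR=S
cmd 2: advance +4 → t=14, phase=(6,2,2,6) → FL=W FR=S RL=S RR=W
cmd 3: advance +2 → t=16, phase=(0,4,4,0) → FL=S FR=W RL=W RR=S
cmd 4: advance +7 → t=23, phase=(7,3,3,7) → FL=W FR=W RL=W RR=W
cmd 5: advance +7 → t=30, phase=(6,2,2,6) → FL=W FR=S RL=S RR=W

after cmd 1 (t=10): FL=S FR=W RL=W RR=S
after cmd 2 (t=14): FL=W FR=S RL=S RR=W
after cmd 3 (t=16): FL=S FR=W RL=W RR=S
after cmd 4 (t=23): FL=W FR=W RL=W RR=W
after cmd 5 (t=30): FL=W FR=S RL=S RR=W


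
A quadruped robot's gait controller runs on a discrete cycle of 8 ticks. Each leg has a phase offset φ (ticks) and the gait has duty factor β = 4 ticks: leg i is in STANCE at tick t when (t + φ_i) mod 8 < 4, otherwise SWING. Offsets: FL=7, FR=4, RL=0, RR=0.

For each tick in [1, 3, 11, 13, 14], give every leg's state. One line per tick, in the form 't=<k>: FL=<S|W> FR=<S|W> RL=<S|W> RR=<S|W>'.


t=1: FL=S FR=W RL=S RR=S
t=3: FL=S FR=W RL=S RR=S
t=11: FL=S FR=W RL=S RR=S
t=13: FL=W FR=S RL=W RR=W
t=14: FL=W FR=S RL=W RR=W

t=1: phase=(0,5,1,1) vs β=4 → FL=S FR=W RL=S RR=S
t=3: phase=(2,7,3,3) vs β=4 → FL=S FR=W RL=S RR=S
t=11: phase=(2,7,3,3) vs β=4 → FL=S FR=W RL=S RR=S
t=13: phase=(4,1,5,5) vs β=4 → FL=W FR=S RL=W RR=W
t=14: phase=(5,2,6,6) vs β=4 → FL=W FR=S RL=W RR=W


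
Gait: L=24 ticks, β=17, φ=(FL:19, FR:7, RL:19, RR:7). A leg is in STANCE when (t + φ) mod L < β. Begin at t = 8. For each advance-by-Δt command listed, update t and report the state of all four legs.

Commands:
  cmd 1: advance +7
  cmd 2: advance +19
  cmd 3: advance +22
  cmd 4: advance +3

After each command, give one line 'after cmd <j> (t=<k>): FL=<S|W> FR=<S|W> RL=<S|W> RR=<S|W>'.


start t=8: FL=S FR=S RL=S RR=S
cmd 1: advance +7 → t=15, phase=(10,22,10,22) → FL=S FR=W RL=S RR=W
cmd 2: advance +19 → t=34, phase=(5,17,5,17) → FL=S FR=W RL=S RR=W
cmd 3: advance +22 → t=56, phase=(3,15,3,15) → FL=S FR=S RL=S RR=S
cmd 4: advance +3 → t=59, phase=(6,18,6,18) → FL=S FR=W RL=S RR=W

after cmd 1 (t=15): FL=S FR=W RL=S RR=W
after cmd 2 (t=34): FL=S FR=W RL=S RR=W
after cmd 3 (t=56): FL=S FR=S RL=S RR=S
after cmd 4 (t=59): FL=S FR=W RL=S RR=W


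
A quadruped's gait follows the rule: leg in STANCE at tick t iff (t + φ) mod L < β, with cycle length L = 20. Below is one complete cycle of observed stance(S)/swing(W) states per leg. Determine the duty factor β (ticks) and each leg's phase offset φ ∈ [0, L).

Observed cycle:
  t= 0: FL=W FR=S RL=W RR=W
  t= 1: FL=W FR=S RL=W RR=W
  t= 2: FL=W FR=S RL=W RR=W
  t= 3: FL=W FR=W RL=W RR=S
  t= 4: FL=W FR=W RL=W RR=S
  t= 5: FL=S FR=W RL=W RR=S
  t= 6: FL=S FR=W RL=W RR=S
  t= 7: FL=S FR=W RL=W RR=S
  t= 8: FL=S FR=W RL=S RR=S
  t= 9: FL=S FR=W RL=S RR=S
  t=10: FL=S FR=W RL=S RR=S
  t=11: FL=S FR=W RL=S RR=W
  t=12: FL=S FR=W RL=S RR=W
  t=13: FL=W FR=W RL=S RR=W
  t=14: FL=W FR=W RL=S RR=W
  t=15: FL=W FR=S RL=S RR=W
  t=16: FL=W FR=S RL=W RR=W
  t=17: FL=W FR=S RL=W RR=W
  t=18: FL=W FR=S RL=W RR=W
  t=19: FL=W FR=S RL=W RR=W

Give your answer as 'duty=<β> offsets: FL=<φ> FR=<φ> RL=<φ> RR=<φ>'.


duty=8 offsets: FL=15 FR=5 RL=12 RR=17

duty β = stance ticks per leg = 8
FL: stance ticks = 8; W→S at t=5 → φ=15
FR: stance ticks = 8; W→S at t=15 → φ=5
RL: stance ticks = 8; W→S at t=8 → φ=12
RR: stance ticks = 8; W→S at t=3 → φ=17


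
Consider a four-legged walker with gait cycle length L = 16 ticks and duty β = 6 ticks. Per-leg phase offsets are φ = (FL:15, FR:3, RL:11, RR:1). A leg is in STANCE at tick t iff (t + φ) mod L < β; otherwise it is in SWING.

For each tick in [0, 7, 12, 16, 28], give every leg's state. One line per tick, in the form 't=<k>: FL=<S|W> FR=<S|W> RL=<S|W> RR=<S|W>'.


t=0: phase=(15,3,11,1) vs β=6 → FL=W FR=S RL=W RR=S
t=7: phase=(6,10,2,8) vs β=6 → FL=W FR=W RL=S RR=W
t=12: phase=(11,15,7,13) vs β=6 → FL=W FR=W RL=W RR=W
t=16: phase=(15,3,11,1) vs β=6 → FL=W FR=S RL=W RR=S
t=28: phase=(11,15,7,13) vs β=6 → FL=W FR=W RL=W RR=W

t=0: FL=W FR=S RL=W RR=S
t=7: FL=W FR=W RL=S RR=W
t=12: FL=W FR=W RL=W RR=W
t=16: FL=W FR=S RL=W RR=S
t=28: FL=W FR=W RL=W RR=W


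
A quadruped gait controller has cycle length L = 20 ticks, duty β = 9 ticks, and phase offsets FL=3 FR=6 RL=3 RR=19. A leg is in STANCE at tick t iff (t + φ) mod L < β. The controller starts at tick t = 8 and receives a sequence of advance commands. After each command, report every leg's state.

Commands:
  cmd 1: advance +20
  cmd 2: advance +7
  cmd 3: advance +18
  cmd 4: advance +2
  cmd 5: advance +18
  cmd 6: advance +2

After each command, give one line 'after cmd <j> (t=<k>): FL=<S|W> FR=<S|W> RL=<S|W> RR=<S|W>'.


start t=8: FL=W FR=W RL=W RR=S
cmd 1: advance +20 → t=28, phase=(11,14,11,7) → FL=W FR=W RL=W RR=S
cmd 2: advance +7 → t=35, phase=(18,1,18,14) → FL=W FR=S RL=W RR=W
cmd 3: advance +18 → t=53, phase=(16,19,16,12) → FL=W FR=W RL=W RR=W
cmd 4: advance +2 → t=55, phase=(18,1,18,14) → FL=W FR=S RL=W RR=W
cmd 5: advance +18 → t=73, phase=(16,19,16,12) → FL=W FR=W RL=W RR=W
cmd 6: advance +2 → t=75, phase=(18,1,18,14) → FL=W FR=S RL=W RR=W

after cmd 1 (t=28): FL=W FR=W RL=W RR=S
after cmd 2 (t=35): FL=W FR=S RL=W RR=W
after cmd 3 (t=53): FL=W FR=W RL=W RR=W
after cmd 4 (t=55): FL=W FR=S RL=W RR=W
after cmd 5 (t=73): FL=W FR=W RL=W RR=W
after cmd 6 (t=75): FL=W FR=S RL=W RR=W


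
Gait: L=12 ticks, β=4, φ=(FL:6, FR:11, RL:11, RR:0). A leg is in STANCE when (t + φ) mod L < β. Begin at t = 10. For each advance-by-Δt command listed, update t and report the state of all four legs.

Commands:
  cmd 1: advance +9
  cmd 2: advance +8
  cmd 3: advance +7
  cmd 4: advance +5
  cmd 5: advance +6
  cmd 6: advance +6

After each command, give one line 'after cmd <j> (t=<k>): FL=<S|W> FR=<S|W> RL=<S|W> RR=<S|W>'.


start t=10: FL=W FR=W RL=W RR=W
cmd 1: advance +9 → t=19, phase=(1,6,6,7) → FL=S FR=W RL=W RR=W
cmd 2: advance +8 → t=27, phase=(9,2,2,3) → FL=W FR=S RL=S RR=S
cmd 3: advance +7 → t=34, phase=(4,9,9,10) → FL=W FR=W RL=W RR=W
cmd 4: advance +5 → t=39, phase=(9,2,2,3) → FL=W FR=S RL=S RR=S
cmd 5: advance +6 → t=45, phase=(3,8,8,9) → FL=S FR=W RL=W RR=W
cmd 6: advance +6 → t=51, phase=(9,2,2,3) → FL=W FR=S RL=S RR=S

after cmd 1 (t=19): FL=S FR=W RL=W RR=W
after cmd 2 (t=27): FL=W FR=S RL=S RR=S
after cmd 3 (t=34): FL=W FR=W RL=W RR=W
after cmd 4 (t=39): FL=W FR=S RL=S RR=S
after cmd 5 (t=45): FL=S FR=W RL=W RR=W
after cmd 6 (t=51): FL=W FR=S RL=S RR=S


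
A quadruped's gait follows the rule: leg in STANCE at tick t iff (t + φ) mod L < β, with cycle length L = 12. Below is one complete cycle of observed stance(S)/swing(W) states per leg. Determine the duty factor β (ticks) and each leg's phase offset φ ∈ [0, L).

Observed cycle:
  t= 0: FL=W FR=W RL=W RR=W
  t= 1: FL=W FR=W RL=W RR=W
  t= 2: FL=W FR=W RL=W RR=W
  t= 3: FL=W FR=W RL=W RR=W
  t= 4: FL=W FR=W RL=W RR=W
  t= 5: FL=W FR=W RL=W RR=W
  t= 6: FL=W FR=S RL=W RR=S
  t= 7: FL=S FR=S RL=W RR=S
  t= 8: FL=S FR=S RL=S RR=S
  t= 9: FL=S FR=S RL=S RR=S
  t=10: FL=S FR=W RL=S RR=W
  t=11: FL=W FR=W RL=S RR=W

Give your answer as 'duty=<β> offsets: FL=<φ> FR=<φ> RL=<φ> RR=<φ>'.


duty β = stance ticks per leg = 4
FL: stance ticks = 4; W→S at t=7 → φ=5
FR: stance ticks = 4; W→S at t=6 → φ=6
RL: stance ticks = 4; W→S at t=8 → φ=4
RR: stance ticks = 4; W→S at t=6 → φ=6

duty=4 offsets: FL=5 FR=6 RL=4 RR=6


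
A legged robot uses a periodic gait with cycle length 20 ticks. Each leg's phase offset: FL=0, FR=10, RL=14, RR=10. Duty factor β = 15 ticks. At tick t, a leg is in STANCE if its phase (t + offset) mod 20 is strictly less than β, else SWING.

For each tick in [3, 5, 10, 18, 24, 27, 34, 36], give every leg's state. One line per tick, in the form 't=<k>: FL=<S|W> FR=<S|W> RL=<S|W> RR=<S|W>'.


t=3: FL=S FR=S RL=W RR=S
t=5: FL=S FR=W RL=W RR=W
t=10: FL=S FR=S RL=S RR=S
t=18: FL=W FR=S RL=S RR=S
t=24: FL=S FR=S RL=W RR=S
t=27: FL=S FR=W RL=S RR=W
t=34: FL=S FR=S RL=S RR=S
t=36: FL=W FR=S RL=S RR=S

t=3: phase=(3,13,17,13) vs β=15 → FL=S FR=S RL=W RR=S
t=5: phase=(5,15,19,15) vs β=15 → FL=S FR=W RL=W RR=W
t=10: phase=(10,0,4,0) vs β=15 → FL=S FR=S RL=S RR=S
t=18: phase=(18,8,12,8) vs β=15 → FL=W FR=S RL=S RR=S
t=24: phase=(4,14,18,14) vs β=15 → FL=S FR=S RL=W RR=S
t=27: phase=(7,17,1,17) vs β=15 → FL=S FR=W RL=S RR=W
t=34: phase=(14,4,8,4) vs β=15 → FL=S FR=S RL=S RR=S
t=36: phase=(16,6,10,6) vs β=15 → FL=W FR=S RL=S RR=S


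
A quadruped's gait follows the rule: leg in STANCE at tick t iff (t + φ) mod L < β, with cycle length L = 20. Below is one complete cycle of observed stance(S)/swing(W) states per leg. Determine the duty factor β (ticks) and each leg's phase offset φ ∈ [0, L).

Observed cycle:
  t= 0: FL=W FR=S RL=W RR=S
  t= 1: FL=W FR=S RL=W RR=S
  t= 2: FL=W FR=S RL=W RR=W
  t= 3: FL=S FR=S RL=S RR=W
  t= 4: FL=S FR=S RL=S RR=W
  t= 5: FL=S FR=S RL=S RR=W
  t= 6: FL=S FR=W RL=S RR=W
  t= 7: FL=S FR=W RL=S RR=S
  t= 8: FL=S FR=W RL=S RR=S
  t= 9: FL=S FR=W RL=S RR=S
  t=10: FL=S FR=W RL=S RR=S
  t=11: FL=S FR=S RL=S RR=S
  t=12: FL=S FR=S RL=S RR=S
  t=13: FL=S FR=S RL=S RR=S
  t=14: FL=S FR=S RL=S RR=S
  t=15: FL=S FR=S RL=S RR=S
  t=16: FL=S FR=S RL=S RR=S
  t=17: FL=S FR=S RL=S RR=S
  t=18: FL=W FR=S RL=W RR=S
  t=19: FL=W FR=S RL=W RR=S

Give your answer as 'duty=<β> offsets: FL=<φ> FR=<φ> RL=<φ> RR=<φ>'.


duty β = stance ticks per leg = 15
FL: stance ticks = 15; W→S at t=3 → φ=17
FR: stance ticks = 15; W→S at t=11 → φ=9
RL: stance ticks = 15; W→S at t=3 → φ=17
RR: stance ticks = 15; W→S at t=7 → φ=13

duty=15 offsets: FL=17 FR=9 RL=17 RR=13


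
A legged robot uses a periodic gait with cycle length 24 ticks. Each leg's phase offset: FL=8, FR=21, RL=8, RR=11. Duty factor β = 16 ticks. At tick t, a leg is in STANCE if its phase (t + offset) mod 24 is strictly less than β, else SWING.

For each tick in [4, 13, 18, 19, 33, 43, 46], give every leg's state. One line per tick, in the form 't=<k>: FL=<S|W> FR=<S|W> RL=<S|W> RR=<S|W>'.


t=4: phase=(12,1,12,15) vs β=16 → FL=S FR=S RL=S RR=S
t=13: phase=(21,10,21,0) vs β=16 → FL=W FR=S RL=W RR=S
t=18: phase=(2,15,2,5) vs β=16 → FL=S FR=S RL=S RR=S
t=19: phase=(3,16,3,6) vs β=16 → FL=S FR=W RL=S RR=S
t=33: phase=(17,6,17,20) vs β=16 → FL=W FR=S RL=W RR=W
t=43: phase=(3,16,3,6) vs β=16 → FL=S FR=W RL=S RR=S
t=46: phase=(6,19,6,9) vs β=16 → FL=S FR=W RL=S RR=S

t=4: FL=S FR=S RL=S RR=S
t=13: FL=W FR=S RL=W RR=S
t=18: FL=S FR=S RL=S RR=S
t=19: FL=S FR=W RL=S RR=S
t=33: FL=W FR=S RL=W RR=W
t=43: FL=S FR=W RL=S RR=S
t=46: FL=S FR=W RL=S RR=S


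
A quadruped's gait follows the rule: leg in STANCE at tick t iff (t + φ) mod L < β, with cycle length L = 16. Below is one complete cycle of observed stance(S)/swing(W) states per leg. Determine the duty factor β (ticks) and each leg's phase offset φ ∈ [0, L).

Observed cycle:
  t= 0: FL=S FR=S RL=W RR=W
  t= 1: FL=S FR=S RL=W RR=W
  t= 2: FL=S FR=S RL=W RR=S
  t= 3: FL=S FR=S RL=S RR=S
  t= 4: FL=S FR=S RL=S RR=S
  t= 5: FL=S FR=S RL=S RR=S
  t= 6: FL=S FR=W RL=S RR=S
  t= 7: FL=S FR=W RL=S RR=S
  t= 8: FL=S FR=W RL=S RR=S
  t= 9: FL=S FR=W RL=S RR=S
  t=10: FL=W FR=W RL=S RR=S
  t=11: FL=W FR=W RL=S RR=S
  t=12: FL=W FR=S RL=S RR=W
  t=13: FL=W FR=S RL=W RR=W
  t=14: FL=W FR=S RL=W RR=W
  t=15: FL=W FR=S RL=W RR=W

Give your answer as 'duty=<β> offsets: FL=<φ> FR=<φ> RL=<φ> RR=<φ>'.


duty=10 offsets: FL=0 FR=4 RL=13 RR=14

duty β = stance ticks per leg = 10
FL: stance ticks = 10; W→S at t=0 → φ=0
FR: stance ticks = 10; W→S at t=12 → φ=4
RL: stance ticks = 10; W→S at t=3 → φ=13
RR: stance ticks = 10; W→S at t=2 → φ=14


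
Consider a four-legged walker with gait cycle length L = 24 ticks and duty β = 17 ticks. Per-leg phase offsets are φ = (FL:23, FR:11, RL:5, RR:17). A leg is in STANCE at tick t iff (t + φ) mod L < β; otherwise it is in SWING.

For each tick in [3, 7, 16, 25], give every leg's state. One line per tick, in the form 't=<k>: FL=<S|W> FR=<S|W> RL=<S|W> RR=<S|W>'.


t=3: FL=S FR=S RL=S RR=W
t=7: FL=S FR=W RL=S RR=S
t=16: FL=S FR=S RL=W RR=S
t=25: FL=S FR=S RL=S RR=W

t=3: phase=(2,14,8,20) vs β=17 → FL=S FR=S RL=S RR=W
t=7: phase=(6,18,12,0) vs β=17 → FL=S FR=W RL=S RR=S
t=16: phase=(15,3,21,9) vs β=17 → FL=S FR=S RL=W RR=S
t=25: phase=(0,12,6,18) vs β=17 → FL=S FR=S RL=S RR=W


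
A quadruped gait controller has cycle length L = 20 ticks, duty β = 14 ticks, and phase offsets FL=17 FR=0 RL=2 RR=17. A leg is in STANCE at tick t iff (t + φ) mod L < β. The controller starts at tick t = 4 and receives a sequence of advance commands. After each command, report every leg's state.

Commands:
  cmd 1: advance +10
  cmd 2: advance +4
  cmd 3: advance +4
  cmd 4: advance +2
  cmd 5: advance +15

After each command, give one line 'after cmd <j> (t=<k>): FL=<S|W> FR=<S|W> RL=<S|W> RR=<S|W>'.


after cmd 1 (t=14): FL=S FR=W RL=W RR=S
after cmd 2 (t=18): FL=W FR=W RL=S RR=W
after cmd 3 (t=22): FL=W FR=S RL=S RR=W
after cmd 4 (t=24): FL=S FR=S RL=S RR=S
after cmd 5 (t=39): FL=W FR=W RL=S RR=W

start t=4: FL=S FR=S RL=S RR=S
cmd 1: advance +10 → t=14, phase=(11,14,16,11) → FL=S FR=W RL=W RR=S
cmd 2: advance +4 → t=18, phase=(15,18,0,15) → FL=W FR=W RL=S RR=W
cmd 3: advance +4 → t=22, phase=(19,2,4,19) → FL=W FR=S RL=S RR=W
cmd 4: advance +2 → t=24, phase=(1,4,6,1) → FL=S FR=S RL=S RR=S
cmd 5: advance +15 → t=39, phase=(16,19,1,16) → FL=W FR=W RL=S RR=W


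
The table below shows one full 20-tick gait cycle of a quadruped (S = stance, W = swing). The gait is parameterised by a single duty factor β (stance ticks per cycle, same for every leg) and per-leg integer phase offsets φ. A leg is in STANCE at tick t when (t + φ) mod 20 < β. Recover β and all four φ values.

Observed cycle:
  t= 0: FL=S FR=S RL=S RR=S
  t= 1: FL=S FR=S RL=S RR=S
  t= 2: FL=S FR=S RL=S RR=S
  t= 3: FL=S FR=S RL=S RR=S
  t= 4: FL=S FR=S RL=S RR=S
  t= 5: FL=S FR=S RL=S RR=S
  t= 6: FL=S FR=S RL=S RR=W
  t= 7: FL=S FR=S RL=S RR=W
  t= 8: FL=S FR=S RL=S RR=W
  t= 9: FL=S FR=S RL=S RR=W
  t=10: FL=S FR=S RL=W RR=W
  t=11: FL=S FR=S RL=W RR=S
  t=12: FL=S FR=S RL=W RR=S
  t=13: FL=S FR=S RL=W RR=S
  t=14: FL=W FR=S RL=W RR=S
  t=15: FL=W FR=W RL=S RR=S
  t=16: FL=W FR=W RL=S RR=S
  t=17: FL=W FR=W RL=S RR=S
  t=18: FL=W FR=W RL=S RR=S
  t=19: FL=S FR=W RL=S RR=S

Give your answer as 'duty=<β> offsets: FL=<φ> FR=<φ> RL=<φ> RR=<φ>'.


duty β = stance ticks per leg = 15
FL: stance ticks = 15; W→S at t=19 → φ=1
FR: stance ticks = 15; W→S at t=0 → φ=0
RL: stance ticks = 15; W→S at t=15 → φ=5
RR: stance ticks = 15; W→S at t=11 → φ=9

duty=15 offsets: FL=1 FR=0 RL=5 RR=9


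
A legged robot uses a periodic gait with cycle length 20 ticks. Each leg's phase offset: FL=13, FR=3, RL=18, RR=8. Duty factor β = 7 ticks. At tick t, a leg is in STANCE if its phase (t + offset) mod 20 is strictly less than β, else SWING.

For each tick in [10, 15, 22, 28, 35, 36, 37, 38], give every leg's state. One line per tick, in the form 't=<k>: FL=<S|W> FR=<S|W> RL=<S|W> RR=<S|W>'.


t=10: FL=S FR=W RL=W RR=W
t=15: FL=W FR=W RL=W RR=S
t=22: FL=W FR=S RL=S RR=W
t=28: FL=S FR=W RL=S RR=W
t=35: FL=W FR=W RL=W RR=S
t=36: FL=W FR=W RL=W RR=S
t=37: FL=W FR=S RL=W RR=S
t=38: FL=W FR=S RL=W RR=S

t=10: phase=(3,13,8,18) vs β=7 → FL=S FR=W RL=W RR=W
t=15: phase=(8,18,13,3) vs β=7 → FL=W FR=W RL=W RR=S
t=22: phase=(15,5,0,10) vs β=7 → FL=W FR=S RL=S RR=W
t=28: phase=(1,11,6,16) vs β=7 → FL=S FR=W RL=S RR=W
t=35: phase=(8,18,13,3) vs β=7 → FL=W FR=W RL=W RR=S
t=36: phase=(9,19,14,4) vs β=7 → FL=W FR=W RL=W RR=S
t=37: phase=(10,0,15,5) vs β=7 → FL=W FR=S RL=W RR=S
t=38: phase=(11,1,16,6) vs β=7 → FL=W FR=S RL=W RR=S
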